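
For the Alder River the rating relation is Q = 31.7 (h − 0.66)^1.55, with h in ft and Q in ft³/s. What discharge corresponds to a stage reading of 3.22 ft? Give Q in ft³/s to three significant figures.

Q = 31.7 × (3.22 − 0.66)^1.55 = 31.7 × 2.56^1.55 = 136.1 ft³/s

136 ft³/s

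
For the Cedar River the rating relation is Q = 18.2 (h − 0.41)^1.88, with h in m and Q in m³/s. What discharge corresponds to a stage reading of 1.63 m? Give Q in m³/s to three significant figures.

26.5 m³/s

Q = 18.2 × (1.63 − 0.41)^1.88 = 18.2 × 1.22^1.88 = 26.45 m³/s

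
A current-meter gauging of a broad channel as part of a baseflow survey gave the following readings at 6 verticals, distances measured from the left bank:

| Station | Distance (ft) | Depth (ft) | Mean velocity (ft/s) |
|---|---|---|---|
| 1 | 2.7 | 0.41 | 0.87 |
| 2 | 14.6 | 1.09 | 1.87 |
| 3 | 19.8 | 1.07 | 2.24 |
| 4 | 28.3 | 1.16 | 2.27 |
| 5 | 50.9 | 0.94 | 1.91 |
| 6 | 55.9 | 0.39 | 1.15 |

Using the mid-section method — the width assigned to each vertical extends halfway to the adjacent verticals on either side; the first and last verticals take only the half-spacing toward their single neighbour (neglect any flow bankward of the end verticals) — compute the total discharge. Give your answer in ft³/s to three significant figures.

w_1 = (14.6 − 2.7)/2 = 5.95 ft; q_1 = 0.87 × 0.41 × 5.95 = 2.122 ft³/s
w_2 = (19.8 − 2.7)/2 = 8.55 ft; q_2 = 1.87 × 1.09 × 8.55 = 17.43 ft³/s
w_3 = (28.3 − 14.6)/2 = 6.85 ft; q_3 = 2.24 × 1.07 × 6.85 = 16.42 ft³/s
w_4 = (50.9 − 19.8)/2 = 15.55 ft; q_4 = 2.27 × 1.16 × 15.55 = 40.95 ft³/s
w_5 = (55.9 − 28.3)/2 = 13.8 ft; q_5 = 1.91 × 0.94 × 13.8 = 24.78 ft³/s
w_6 = (55.9 − 50.9)/2 = 2.5 ft; q_6 = 1.15 × 0.39 × 2.5 = 1.121 ft³/s
Q = Σ qᵢ = 102.8 ft³/s

103 ft³/s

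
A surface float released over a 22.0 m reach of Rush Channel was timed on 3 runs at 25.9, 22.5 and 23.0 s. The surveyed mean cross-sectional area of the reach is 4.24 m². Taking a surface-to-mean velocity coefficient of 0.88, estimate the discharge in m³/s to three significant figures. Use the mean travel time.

3.45 m³/s

t̄ = (25.9 + 22.5 + 23.0) / 3 = 23.8 s
v_surface = L / t̄ = 22.0 / 23.8 = 0.9244 m/s
v_mean = 0.88 × 0.9244 = 0.8134 m/s
Q = A × v_mean = 4.24 × 0.8134 = 3.449 m³/s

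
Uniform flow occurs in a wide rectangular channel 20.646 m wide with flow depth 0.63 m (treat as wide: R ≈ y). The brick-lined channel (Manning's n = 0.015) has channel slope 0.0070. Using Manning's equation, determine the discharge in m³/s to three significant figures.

A = b·y = 20.646 × 0.63 = 13.01 m²
Wide channel: R ≈ y = 0.63 m
Q = (1/n)·A·R^(2/3)·S^(1/2) = (1/0.015) × 13.01 × 0.6300^(2/3) × 0.0070^(1/2) = 53.32 m³/s

53.3 m³/s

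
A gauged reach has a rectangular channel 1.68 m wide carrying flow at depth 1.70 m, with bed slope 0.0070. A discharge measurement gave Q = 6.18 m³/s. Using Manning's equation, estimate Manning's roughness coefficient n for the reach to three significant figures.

0.0263

A = b·y = 1.68 × 1.70 = 2.856 m²
P = b + 2y = 1.68 + 2×1.70 = 5.080 m
R = A/P = 2.856/5.080 = 0.5622 m
n = (1/Q)·A·R^(2/3)·S^(1/2) = (1/6.18) × 2.856 × 0.6812 × 0.08367 = 0.02634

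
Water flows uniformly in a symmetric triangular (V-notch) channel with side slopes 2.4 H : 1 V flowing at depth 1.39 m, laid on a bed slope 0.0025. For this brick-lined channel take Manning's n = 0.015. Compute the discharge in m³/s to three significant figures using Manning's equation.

A = z·y² = 2.4×1.39² = 4.637 m²
P = 2y√(1+z²) = 2×1.39×√(1+2.4²) = 7.228 m
R = A/P = 4.637/7.228 = 0.6415 m
Q = (1/n)·A·R^(2/3)·S^(1/2) = (1/0.015) × 4.637 × 0.6415^(2/3) × 0.0025^(1/2) = 11.50 m³/s

11.5 m³/s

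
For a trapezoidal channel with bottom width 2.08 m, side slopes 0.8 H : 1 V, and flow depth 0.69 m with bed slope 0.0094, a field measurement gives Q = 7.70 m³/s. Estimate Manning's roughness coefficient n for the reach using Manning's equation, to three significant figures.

0.0139

A = (b + z·y)·y = (2.08 + 0.8×0.69)×0.69 = 1.816 m²
P = b + 2y√(1+z²) = 2.08 + 2×0.69×√(1+0.8²) = 3.847 m
R = A/P = 1.816/3.847 = 0.4720 m
n = (1/Q)·A·R^(2/3)·S^(1/2) = (1/7.70) × 1.816 × 0.6063 × 0.09695 = 0.01386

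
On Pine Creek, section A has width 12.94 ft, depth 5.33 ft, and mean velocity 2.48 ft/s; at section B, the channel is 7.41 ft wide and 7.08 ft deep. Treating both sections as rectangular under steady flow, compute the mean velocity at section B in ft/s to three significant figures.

3.26 ft/s

Q = A₁V₁ = (12.94×5.33) × 2.48 = 171.0 ft³/s
A₂ = 7.41 × 7.08 = 52.46 ft²
V₂ = Q/A₂ = 171.0/52.46 = 3.260 ft/s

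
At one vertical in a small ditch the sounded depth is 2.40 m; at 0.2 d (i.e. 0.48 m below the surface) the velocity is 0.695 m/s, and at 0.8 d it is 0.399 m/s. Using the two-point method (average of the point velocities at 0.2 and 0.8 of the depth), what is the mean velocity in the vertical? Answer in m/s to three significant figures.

v̄ = (0.695 + 0.399) / 2 = 0.5470 m/s

0.547 m/s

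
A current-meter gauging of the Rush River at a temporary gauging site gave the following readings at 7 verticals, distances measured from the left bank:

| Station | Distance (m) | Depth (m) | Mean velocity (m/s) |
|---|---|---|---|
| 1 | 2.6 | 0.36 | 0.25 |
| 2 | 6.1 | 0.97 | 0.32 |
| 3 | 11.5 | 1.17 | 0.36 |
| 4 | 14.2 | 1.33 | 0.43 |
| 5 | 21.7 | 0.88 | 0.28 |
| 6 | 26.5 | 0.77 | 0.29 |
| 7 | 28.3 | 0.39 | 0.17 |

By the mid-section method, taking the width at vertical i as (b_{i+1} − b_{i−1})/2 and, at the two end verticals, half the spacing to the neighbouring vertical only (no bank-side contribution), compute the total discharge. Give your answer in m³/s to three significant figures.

w_1 = (6.1 − 2.6)/2 = 1.75 m; q_1 = 0.25 × 0.36 × 1.75 = 0.1575 m³/s
w_2 = (11.5 − 2.6)/2 = 4.45 m; q_2 = 0.32 × 0.97 × 4.45 = 1.381 m³/s
w_3 = (14.2 − 6.1)/2 = 4.05 m; q_3 = 0.36 × 1.17 × 4.05 = 1.706 m³/s
w_4 = (21.7 − 11.5)/2 = 5.1 m; q_4 = 0.43 × 1.33 × 5.1 = 2.917 m³/s
w_5 = (26.5 − 14.2)/2 = 6.15 m; q_5 = 0.28 × 0.88 × 6.15 = 1.515 m³/s
w_6 = (28.3 − 21.7)/2 = 3.3 m; q_6 = 0.29 × 0.77 × 3.3 = 0.7369 m³/s
w_7 = (28.3 − 26.5)/2 = 0.9 m; q_7 = 0.17 × 0.39 × 0.9 = 0.05967 m³/s
Q = Σ qᵢ = 8.473 m³/s

8.47 m³/s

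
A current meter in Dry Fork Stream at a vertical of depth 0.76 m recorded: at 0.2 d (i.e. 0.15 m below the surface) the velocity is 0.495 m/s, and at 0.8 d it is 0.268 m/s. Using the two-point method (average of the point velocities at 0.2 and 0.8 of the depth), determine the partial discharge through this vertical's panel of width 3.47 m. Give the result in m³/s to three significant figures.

1.01 m³/s

v̄ = (0.495 + 0.268) / 2 = 0.3815 m/s
q = v̄ × d × w = 0.3815 × 0.76 × 3.47 = 1.006 m³/s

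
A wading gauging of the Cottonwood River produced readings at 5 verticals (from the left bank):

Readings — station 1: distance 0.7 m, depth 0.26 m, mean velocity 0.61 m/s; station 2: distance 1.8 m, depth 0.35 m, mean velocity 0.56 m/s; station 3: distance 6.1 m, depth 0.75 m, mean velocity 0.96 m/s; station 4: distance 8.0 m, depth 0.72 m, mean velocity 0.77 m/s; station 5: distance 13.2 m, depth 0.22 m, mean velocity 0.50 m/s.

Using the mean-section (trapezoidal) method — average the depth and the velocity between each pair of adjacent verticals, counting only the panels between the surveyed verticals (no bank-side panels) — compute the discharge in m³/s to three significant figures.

Panel 1-2: Δb = 1.1 m, d̄ = (0.26+0.35)/2 = 0.305, v̄ = (0.61+0.56)/2 = 0.585 → q = 1.1×0.305×0.585 = 0.1963 m³/s
Panel 2-3: Δb = 4.3 m, d̄ = (0.35+0.75)/2 = 0.55, v̄ = (0.56+0.96)/2 = 0.76 → q = 4.3×0.55×0.76 = 1.797 m³/s
Panel 3-4: Δb = 1.9 m, d̄ = (0.75+0.72)/2 = 0.735, v̄ = (0.96+0.77)/2 = 0.865 → q = 1.9×0.735×0.865 = 1.208 m³/s
Panel 4-5: Δb = 5.2 m, d̄ = (0.72+0.22)/2 = 0.47, v̄ = (0.77+0.50)/2 = 0.635 → q = 5.2×0.47×0.635 = 1.552 m³/s
Q = Σ q = 4.754 m³/s

4.75 m³/s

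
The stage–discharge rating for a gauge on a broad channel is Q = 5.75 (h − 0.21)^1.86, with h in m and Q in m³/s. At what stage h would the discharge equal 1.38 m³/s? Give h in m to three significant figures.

h − h₀ = (Q/C)^(1/b) = (1.38/5.75)^(1/1.86) = 0.4643 m
h = 0.21 + 0.4643 = 0.6743 m

0.674 m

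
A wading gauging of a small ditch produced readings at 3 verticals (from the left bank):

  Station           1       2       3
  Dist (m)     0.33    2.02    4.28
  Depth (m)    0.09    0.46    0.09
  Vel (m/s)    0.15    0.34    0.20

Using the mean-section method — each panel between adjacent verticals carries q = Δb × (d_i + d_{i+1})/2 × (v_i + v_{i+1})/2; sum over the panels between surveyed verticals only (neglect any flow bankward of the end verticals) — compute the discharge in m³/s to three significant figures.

0.282 m³/s

Panel 1-2: Δb = 1.69 m, d̄ = (0.09+0.46)/2 = 0.275, v̄ = (0.15+0.34)/2 = 0.245 → q = 1.69×0.275×0.245 = 0.1139 m³/s
Panel 2-3: Δb = 2.26 m, d̄ = (0.46+0.09)/2 = 0.275, v̄ = (0.34+0.20)/2 = 0.27 → q = 2.26×0.275×0.27 = 0.1678 m³/s
Q = Σ q = 0.2817 m³/s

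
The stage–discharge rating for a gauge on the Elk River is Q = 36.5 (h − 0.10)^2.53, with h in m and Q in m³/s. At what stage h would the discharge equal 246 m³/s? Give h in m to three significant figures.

2.23 m

h − h₀ = (Q/C)^(1/b) = (246/36.5)^(1/2.53) = 2.126 m
h = 0.10 + 2.126 = 2.226 m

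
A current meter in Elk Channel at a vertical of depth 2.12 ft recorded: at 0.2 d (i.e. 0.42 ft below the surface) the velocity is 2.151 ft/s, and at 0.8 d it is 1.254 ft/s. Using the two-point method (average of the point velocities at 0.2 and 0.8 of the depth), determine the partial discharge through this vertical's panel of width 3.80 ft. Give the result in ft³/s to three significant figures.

13.7 ft³/s

v̄ = (2.151 + 1.254) / 2 = 1.703 ft/s
q = v̄ × d × w = 1.703 × 2.12 × 3.80 = 13.72 ft³/s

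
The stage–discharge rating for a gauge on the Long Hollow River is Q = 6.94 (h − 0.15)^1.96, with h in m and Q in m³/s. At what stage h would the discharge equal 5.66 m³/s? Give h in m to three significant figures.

1.05 m

h − h₀ = (Q/C)^(1/b) = (5.66/6.94)^(1/1.96) = 0.9012 m
h = 0.15 + 0.9012 = 1.051 m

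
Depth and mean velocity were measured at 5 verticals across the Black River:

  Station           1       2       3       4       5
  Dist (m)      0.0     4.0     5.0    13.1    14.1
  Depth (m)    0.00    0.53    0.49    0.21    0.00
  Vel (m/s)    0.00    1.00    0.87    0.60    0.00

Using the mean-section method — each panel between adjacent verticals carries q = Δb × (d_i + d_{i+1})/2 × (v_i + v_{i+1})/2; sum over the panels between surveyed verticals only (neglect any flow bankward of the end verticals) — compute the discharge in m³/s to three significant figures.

3.12 m³/s

Panel 1-2: Δb = 4 m, d̄ = (0.00+0.53)/2 = 0.265, v̄ = (0.00+1.00)/2 = 0.5 → q = 4×0.265×0.5 = 0.5300 m³/s
Panel 2-3: Δb = 1 m, d̄ = (0.53+0.49)/2 = 0.51, v̄ = (1.00+0.87)/2 = 0.935 → q = 1×0.51×0.935 = 0.4769 m³/s
Panel 3-4: Δb = 8.1 m, d̄ = (0.49+0.21)/2 = 0.35, v̄ = (0.87+0.60)/2 = 0.735 → q = 8.1×0.35×0.735 = 2.084 m³/s
Panel 4-5: Δb = 1 m, d̄ = (0.21+0.00)/2 = 0.105, v̄ = (0.60+0.00)/2 = 0.3 → q = 1×0.105×0.3 = 0.03150 m³/s
Q = Σ q = 3.122 m³/s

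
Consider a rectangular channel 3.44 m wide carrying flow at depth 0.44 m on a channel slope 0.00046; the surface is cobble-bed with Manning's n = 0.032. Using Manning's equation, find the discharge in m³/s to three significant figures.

A = b·y = 3.44 × 0.44 = 1.514 m²
P = b + 2y = 3.44 + 2×0.44 = 4.320 m
R = A/P = 1.514/4.320 = 0.3504 m
Q = (1/n)·A·R^(2/3)·S^(1/2) = (1/0.032) × 1.514 × 0.3504^(2/3) × 0.00046^(1/2) = 0.5042 m³/s

0.504 m³/s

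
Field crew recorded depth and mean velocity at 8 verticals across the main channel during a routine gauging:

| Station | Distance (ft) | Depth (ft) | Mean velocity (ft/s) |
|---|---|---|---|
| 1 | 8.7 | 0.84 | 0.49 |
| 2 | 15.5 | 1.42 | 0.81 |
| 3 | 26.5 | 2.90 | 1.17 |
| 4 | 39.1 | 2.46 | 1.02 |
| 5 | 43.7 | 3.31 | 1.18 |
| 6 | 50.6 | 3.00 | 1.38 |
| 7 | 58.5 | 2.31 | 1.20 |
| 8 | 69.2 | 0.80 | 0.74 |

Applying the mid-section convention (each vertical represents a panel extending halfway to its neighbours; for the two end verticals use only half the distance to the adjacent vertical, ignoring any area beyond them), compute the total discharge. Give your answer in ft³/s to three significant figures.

w_1 = (15.5 − 8.7)/2 = 3.4 ft; q_1 = 0.49 × 0.84 × 3.4 = 1.399 ft³/s
w_2 = (26.5 − 8.7)/2 = 8.9 ft; q_2 = 0.81 × 1.42 × 8.9 = 10.24 ft³/s
w_3 = (39.1 − 15.5)/2 = 11.8 ft; q_3 = 1.17 × 2.90 × 11.8 = 40.04 ft³/s
w_4 = (43.7 − 26.5)/2 = 8.6 ft; q_4 = 1.02 × 2.46 × 8.6 = 21.58 ft³/s
w_5 = (50.6 − 39.1)/2 = 5.75 ft; q_5 = 1.18 × 3.31 × 5.75 = 22.46 ft³/s
w_6 = (58.5 − 43.7)/2 = 7.4 ft; q_6 = 1.38 × 3.00 × 7.4 = 30.64 ft³/s
w_7 = (69.2 − 50.6)/2 = 9.3 ft; q_7 = 1.20 × 2.31 × 9.3 = 25.78 ft³/s
w_8 = (69.2 − 58.5)/2 = 5.35 ft; q_8 = 0.74 × 0.80 × 5.35 = 3.167 ft³/s
Q = Σ qᵢ = 155.3 ft³/s

155 ft³/s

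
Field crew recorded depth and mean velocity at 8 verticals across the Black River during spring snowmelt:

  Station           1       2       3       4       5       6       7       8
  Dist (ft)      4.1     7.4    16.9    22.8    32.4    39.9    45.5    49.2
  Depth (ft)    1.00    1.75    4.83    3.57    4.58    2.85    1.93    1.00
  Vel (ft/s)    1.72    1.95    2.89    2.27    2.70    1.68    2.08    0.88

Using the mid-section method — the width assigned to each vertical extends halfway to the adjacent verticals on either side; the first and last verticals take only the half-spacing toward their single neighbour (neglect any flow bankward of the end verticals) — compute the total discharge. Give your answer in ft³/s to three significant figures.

w_1 = (7.4 − 4.1)/2 = 1.65 ft; q_1 = 1.72 × 1.00 × 1.65 = 2.838 ft³/s
w_2 = (16.9 − 4.1)/2 = 6.4 ft; q_2 = 1.95 × 1.75 × 6.4 = 21.84 ft³/s
w_3 = (22.8 − 7.4)/2 = 7.7 ft; q_3 = 2.89 × 4.83 × 7.7 = 107.5 ft³/s
w_4 = (32.4 − 16.9)/2 = 7.75 ft; q_4 = 2.27 × 3.57 × 7.75 = 62.81 ft³/s
w_5 = (39.9 − 22.8)/2 = 8.55 ft; q_5 = 2.70 × 4.58 × 8.55 = 105.7 ft³/s
w_6 = (45.5 − 32.4)/2 = 6.55 ft; q_6 = 1.68 × 2.85 × 6.55 = 31.36 ft³/s
w_7 = (49.2 − 39.9)/2 = 4.65 ft; q_7 = 2.08 × 1.93 × 4.65 = 18.67 ft³/s
w_8 = (49.2 − 45.5)/2 = 1.85 ft; q_8 = 0.88 × 1.00 × 1.85 = 1.628 ft³/s
Q = Σ qᵢ = 352.4 ft³/s

352 ft³/s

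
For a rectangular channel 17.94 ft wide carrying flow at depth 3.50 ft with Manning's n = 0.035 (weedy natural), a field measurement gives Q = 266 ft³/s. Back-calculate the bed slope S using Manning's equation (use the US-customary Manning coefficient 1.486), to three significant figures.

0.00291

A = b·y = 17.94 × 3.50 = 62.79 ft²
P = b + 2y = 17.94 + 2×3.50 = 24.94 ft
R = A/P = 62.79/24.94 = 2.518 ft
S = (Q·n / (1.486·A·R^(2/3)))² = (266×0.035 / (1.486×62.79×1.851))² = 0.002907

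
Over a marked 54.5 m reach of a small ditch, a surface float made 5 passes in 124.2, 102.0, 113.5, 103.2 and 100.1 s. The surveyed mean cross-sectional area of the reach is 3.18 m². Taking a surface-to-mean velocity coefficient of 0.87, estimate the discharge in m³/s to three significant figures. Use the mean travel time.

t̄ = (124.2 + 102.0 + 113.5 + 103.2 + 100.1) / 5 = 108.6 s
v_surface = L / t̄ = 54.5 / 108.6 = 0.5018 m/s
v_mean = 0.87 × 0.5018 = 0.4366 m/s
Q = A × v_mean = 3.18 × 0.4366 = 1.388 m³/s

1.39 m³/s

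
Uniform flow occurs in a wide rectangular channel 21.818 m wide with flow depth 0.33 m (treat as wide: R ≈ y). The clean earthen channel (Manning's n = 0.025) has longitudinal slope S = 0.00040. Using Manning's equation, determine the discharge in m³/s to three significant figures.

2.75 m³/s

A = b·y = 21.818 × 0.33 = 7.200 m²
Wide channel: R ≈ y = 0.33 m
Q = (1/n)·A·R^(2/3)·S^(1/2) = (1/0.025) × 7.200 × 0.3300^(2/3) × 0.00040^(1/2) = 2.751 m³/s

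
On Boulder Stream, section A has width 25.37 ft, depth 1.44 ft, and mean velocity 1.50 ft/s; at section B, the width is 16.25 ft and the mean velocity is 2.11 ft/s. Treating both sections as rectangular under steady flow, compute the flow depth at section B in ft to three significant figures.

Q = A₁V₁ = (25.37×1.44) × 1.50 = 54.80 ft³/s
d₂ = Q/(b₂ V₂) = 54.80/(16.25×2.11) = 1.598 ft

1.60 ft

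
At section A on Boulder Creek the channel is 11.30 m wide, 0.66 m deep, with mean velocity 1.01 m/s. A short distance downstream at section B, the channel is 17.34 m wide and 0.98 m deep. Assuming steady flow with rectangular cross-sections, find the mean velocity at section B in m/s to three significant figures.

0.443 m/s

Q = A₁V₁ = (11.30×0.66) × 1.01 = 7.533 m³/s
A₂ = 17.34 × 0.98 = 16.99 m²
V₂ = Q/A₂ = 7.533/16.99 = 0.4433 m/s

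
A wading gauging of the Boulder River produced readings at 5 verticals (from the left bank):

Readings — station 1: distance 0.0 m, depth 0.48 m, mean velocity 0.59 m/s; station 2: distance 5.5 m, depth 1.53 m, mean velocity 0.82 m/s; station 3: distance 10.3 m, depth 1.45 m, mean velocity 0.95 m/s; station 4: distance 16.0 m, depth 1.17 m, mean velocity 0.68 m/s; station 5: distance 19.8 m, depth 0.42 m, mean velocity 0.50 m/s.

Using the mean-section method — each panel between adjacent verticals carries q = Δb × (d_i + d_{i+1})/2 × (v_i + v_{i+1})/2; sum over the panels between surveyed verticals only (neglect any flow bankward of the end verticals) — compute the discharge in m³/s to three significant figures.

Panel 1-2: Δb = 5.5 m, d̄ = (0.48+1.53)/2 = 1.005, v̄ = (0.59+0.82)/2 = 0.705 → q = 5.5×1.005×0.705 = 3.897 m³/s
Panel 2-3: Δb = 4.8 m, d̄ = (1.53+1.45)/2 = 1.49, v̄ = (0.82+0.95)/2 = 0.885 → q = 4.8×1.49×0.885 = 6.330 m³/s
Panel 3-4: Δb = 5.7 m, d̄ = (1.45+1.17)/2 = 1.31, v̄ = (0.95+0.68)/2 = 0.815 → q = 5.7×1.31×0.815 = 6.086 m³/s
Panel 4-5: Δb = 3.8 m, d̄ = (1.17+0.42)/2 = 0.795, v̄ = (0.68+0.50)/2 = 0.59 → q = 3.8×0.795×0.59 = 1.782 m³/s
Q = Σ q = 18.09 m³/s

18.1 m³/s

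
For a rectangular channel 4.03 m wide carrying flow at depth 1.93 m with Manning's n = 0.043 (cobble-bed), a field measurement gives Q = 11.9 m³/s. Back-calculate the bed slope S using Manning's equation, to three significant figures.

A = b·y = 4.03 × 1.93 = 7.778 m²
P = b + 2y = 4.03 + 2×1.93 = 7.890 m
R = A/P = 7.778/7.890 = 0.9858 m
S = (Q·n / (1·A·R^(2/3)))² = (11.9×0.043 / (1×7.778×0.9905))² = 0.004412

0.00441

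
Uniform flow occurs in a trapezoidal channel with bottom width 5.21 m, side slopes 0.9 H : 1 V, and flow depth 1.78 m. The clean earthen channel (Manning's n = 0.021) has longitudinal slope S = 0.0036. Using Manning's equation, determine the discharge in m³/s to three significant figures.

39.4 m³/s

A = (b + z·y)·y = (5.21 + 0.9×1.78)×1.78 = 12.13 m²
P = b + 2y√(1+z²) = 5.21 + 2×1.78×√(1+0.9²) = 9.999 m
R = A/P = 12.13/9.999 = 1.213 m
Q = (1/n)·A·R^(2/3)·S^(1/2) = (1/0.021) × 12.13 × 1.213^(2/3) × 0.0036^(1/2) = 39.39 m³/s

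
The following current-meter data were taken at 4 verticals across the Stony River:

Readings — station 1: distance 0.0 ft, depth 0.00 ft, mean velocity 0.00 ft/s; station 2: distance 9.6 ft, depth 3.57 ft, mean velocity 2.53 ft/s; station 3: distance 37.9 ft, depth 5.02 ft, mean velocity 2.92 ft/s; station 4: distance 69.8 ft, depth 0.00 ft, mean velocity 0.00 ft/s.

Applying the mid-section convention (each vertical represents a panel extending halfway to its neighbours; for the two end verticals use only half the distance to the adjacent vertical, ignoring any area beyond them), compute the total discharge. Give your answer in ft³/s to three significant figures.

w_2 = (37.9 − 0.0)/2 = 18.95 ft; q_2 = 2.53 × 3.57 × 18.95 = 171.2 ft³/s
w_3 = (69.8 − 9.6)/2 = 30.1 ft; q_3 = 2.92 × 5.02 × 30.1 = 441.2 ft³/s
Stations 1, 4 contribute zero (depth or velocity is 0).
Q = Σ qᵢ = 612.4 ft³/s

612 ft³/s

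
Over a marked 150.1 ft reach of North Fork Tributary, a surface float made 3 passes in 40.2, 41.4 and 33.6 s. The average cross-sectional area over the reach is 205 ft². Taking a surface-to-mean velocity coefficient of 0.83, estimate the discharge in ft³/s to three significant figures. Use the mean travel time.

t̄ = (40.2 + 41.4 + 33.6) / 3 = 38.4 s
v_surface = L / t̄ = 150.1 / 38.4 = 3.909 ft/s
v_mean = 0.83 × 3.909 = 3.244 ft/s
Q = A × v_mean = 205 × 3.244 = 665.1 ft³/s

665 ft³/s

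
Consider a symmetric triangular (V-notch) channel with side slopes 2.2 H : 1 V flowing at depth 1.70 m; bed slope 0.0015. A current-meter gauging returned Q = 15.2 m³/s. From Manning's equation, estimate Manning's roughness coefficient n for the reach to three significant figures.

0.0137

A = z·y² = 2.2×1.70² = 6.358 m²
P = 2y√(1+z²) = 2×1.70×√(1+2.2²) = 8.216 m
R = A/P = 6.358/8.216 = 0.7738 m
n = (1/Q)·A·R^(2/3)·S^(1/2) = (1/15.2) × 6.358 × 0.8429 × 0.03873 = 0.01365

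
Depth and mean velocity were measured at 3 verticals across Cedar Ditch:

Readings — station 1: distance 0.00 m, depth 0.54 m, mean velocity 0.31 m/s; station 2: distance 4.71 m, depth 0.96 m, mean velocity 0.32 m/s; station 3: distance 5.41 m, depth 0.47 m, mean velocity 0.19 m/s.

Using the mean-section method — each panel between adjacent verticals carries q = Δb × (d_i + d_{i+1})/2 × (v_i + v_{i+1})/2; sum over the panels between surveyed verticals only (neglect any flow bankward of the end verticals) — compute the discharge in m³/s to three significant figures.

1.24 m³/s

Panel 1-2: Δb = 4.71 m, d̄ = (0.54+0.96)/2 = 0.75, v̄ = (0.31+0.32)/2 = 0.315 → q = 4.71×0.75×0.315 = 1.113 m³/s
Panel 2-3: Δb = 0.7 m, d̄ = (0.96+0.47)/2 = 0.715, v̄ = (0.32+0.19)/2 = 0.255 → q = 0.7×0.715×0.255 = 0.1276 m³/s
Q = Σ q = 1.240 m³/s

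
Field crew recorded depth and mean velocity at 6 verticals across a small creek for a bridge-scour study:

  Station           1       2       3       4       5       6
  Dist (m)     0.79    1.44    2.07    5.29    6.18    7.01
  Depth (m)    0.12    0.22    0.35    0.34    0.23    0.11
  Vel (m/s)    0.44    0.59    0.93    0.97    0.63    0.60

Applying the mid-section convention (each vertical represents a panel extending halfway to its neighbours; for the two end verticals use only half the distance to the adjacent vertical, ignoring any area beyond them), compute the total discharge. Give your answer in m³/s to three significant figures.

1.56 m³/s

w_1 = (1.44 − 0.79)/2 = 0.325 m; q_1 = 0.44 × 0.12 × 0.325 = 0.01716 m³/s
w_2 = (2.07 − 0.79)/2 = 0.64 m; q_2 = 0.59 × 0.22 × 0.64 = 0.08307 m³/s
w_3 = (5.29 − 1.44)/2 = 1.925 m; q_3 = 0.93 × 0.35 × 1.925 = 0.6266 m³/s
w_4 = (6.18 − 2.07)/2 = 2.055 m; q_4 = 0.97 × 0.34 × 2.055 = 0.6777 m³/s
w_5 = (7.01 − 5.29)/2 = 0.86 m; q_5 = 0.63 × 0.23 × 0.86 = 0.1246 m³/s
w_6 = (7.01 − 6.18)/2 = 0.415 m; q_6 = 0.60 × 0.11 × 0.415 = 0.02739 m³/s
Q = Σ qᵢ = 1.557 m³/s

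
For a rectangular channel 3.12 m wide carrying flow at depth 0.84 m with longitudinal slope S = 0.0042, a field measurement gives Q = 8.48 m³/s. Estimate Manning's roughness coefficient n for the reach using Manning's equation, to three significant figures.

0.0134

A = b·y = 3.12 × 0.84 = 2.621 m²
P = b + 2y = 3.12 + 2×0.84 = 4.800 m
R = A/P = 2.621/4.800 = 0.5460 m
n = (1/Q)·A·R^(2/3)·S^(1/2) = (1/8.48) × 2.621 × 0.6680 × 0.06481 = 0.01338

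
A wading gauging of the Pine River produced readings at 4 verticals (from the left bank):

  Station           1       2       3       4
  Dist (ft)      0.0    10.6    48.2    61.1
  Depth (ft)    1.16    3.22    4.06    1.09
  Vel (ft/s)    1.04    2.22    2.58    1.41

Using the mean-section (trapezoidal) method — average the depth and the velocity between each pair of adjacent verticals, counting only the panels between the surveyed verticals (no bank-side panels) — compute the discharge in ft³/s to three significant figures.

Panel 1-2: Δb = 10.6 ft, d̄ = (1.16+3.22)/2 = 2.19, v̄ = (1.04+2.22)/2 = 1.63 → q = 10.6×2.19×1.63 = 37.84 ft³/s
Panel 2-3: Δb = 37.6 ft, d̄ = (3.22+4.06)/2 = 3.64, v̄ = (2.22+2.58)/2 = 2.4 → q = 37.6×3.64×2.4 = 328.5 ft³/s
Panel 3-4: Δb = 12.9 ft, d̄ = (4.06+1.09)/2 = 2.575, v̄ = (2.58+1.41)/2 = 1.995 → q = 12.9×2.575×1.995 = 66.27 ft³/s
Q = Σ q = 432.6 ft³/s

433 ft³/s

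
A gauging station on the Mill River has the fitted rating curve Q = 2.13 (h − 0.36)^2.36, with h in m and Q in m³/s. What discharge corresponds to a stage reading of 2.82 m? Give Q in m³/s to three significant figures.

Q = 2.13 × (2.82 − 0.36)^2.36 = 2.13 × 2.46^2.36 = 17.82 m³/s

17.8 m³/s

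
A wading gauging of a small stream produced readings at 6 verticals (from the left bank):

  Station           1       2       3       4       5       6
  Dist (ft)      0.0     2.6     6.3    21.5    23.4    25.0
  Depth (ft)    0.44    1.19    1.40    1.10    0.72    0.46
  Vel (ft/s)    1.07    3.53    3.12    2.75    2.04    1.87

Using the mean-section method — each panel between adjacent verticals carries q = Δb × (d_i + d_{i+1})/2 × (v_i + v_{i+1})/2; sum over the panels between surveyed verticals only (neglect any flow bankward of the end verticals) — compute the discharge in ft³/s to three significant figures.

Panel 1-2: Δb = 2.6 ft, d̄ = (0.44+1.19)/2 = 0.815, v̄ = (1.07+3.53)/2 = 2.3 → q = 2.6×0.815×2.3 = 4.874 ft³/s
Panel 2-3: Δb = 3.7 ft, d̄ = (1.19+1.40)/2 = 1.295, v̄ = (3.53+3.12)/2 = 3.325 → q = 3.7×1.295×3.325 = 15.93 ft³/s
Panel 3-4: Δb = 15.2 ft, d̄ = (1.40+1.10)/2 = 1.25, v̄ = (3.12+2.75)/2 = 2.935 → q = 15.2×1.25×2.935 = 55.77 ft³/s
Panel 4-5: Δb = 1.9 ft, d̄ = (1.10+0.72)/2 = 0.91, v̄ = (2.75+2.04)/2 = 2.395 → q = 1.9×0.91×2.395 = 4.141 ft³/s
Panel 5-6: Δb = 1.6 ft, d̄ = (0.72+0.46)/2 = 0.59, v̄ = (2.04+1.87)/2 = 1.955 → q = 1.6×0.59×1.955 = 1.846 ft³/s
Q = Σ q = 82.56 ft³/s

82.6 ft³/s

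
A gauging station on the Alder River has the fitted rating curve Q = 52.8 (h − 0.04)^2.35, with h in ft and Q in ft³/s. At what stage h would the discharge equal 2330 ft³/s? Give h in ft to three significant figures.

h − h₀ = (Q/C)^(1/b) = (2330/52.8)^(1/2.35) = 5.011 ft
h = 0.04 + 5.011 = 5.051 ft

5.05 ft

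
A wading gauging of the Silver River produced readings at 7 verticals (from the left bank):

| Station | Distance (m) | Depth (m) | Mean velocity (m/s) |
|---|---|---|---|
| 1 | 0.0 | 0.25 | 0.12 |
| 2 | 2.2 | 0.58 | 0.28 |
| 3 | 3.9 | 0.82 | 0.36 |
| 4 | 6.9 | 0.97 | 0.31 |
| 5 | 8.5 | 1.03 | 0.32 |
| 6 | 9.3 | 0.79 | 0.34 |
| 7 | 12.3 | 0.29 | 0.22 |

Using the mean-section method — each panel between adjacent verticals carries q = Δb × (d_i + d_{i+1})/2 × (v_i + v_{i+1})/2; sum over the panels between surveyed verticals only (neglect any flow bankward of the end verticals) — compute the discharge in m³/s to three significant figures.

Panel 1-2: Δb = 2.2 m, d̄ = (0.25+0.58)/2 = 0.415, v̄ = (0.12+0.28)/2 = 0.2 → q = 2.2×0.415×0.2 = 0.1826 m³/s
Panel 2-3: Δb = 1.7 m, d̄ = (0.58+0.82)/2 = 0.7, v̄ = (0.28+0.36)/2 = 0.32 → q = 1.7×0.7×0.32 = 0.3808 m³/s
Panel 3-4: Δb = 3 m, d̄ = (0.82+0.97)/2 = 0.895, v̄ = (0.36+0.31)/2 = 0.335 → q = 3×0.895×0.335 = 0.8995 m³/s
Panel 4-5: Δb = 1.6 m, d̄ = (0.97+1.03)/2 = 1, v̄ = (0.31+0.32)/2 = 0.315 → q = 1.6×1×0.315 = 0.5040 m³/s
Panel 5-6: Δb = 0.8 m, d̄ = (1.03+0.79)/2 = 0.91, v̄ = (0.32+0.34)/2 = 0.33 → q = 0.8×0.91×0.33 = 0.2402 m³/s
Panel 6-7: Δb = 3 m, d̄ = (0.79+0.29)/2 = 0.54, v̄ = (0.34+0.22)/2 = 0.28 → q = 3×0.54×0.28 = 0.4536 m³/s
Q = Σ q = 2.661 m³/s

2.66 m³/s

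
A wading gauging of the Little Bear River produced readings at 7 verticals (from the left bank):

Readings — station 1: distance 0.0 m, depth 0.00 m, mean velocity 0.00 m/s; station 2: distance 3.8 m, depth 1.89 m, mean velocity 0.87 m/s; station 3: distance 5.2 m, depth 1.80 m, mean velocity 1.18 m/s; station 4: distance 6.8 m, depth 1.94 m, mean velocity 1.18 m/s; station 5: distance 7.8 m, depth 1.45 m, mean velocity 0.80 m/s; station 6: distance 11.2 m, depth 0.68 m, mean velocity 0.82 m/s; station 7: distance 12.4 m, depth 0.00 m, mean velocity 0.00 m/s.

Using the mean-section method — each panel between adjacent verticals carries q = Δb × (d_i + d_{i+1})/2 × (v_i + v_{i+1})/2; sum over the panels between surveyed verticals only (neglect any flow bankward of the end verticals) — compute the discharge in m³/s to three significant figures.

Panel 1-2: Δb = 3.8 m, d̄ = (0.00+1.89)/2 = 0.945, v̄ = (0.00+0.87)/2 = 0.435 → q = 3.8×0.945×0.435 = 1.562 m³/s
Panel 2-3: Δb = 1.4 m, d̄ = (1.89+1.80)/2 = 1.845, v̄ = (0.87+1.18)/2 = 1.025 → q = 1.4×1.845×1.025 = 2.648 m³/s
Panel 3-4: Δb = 1.6 m, d̄ = (1.80+1.94)/2 = 1.87, v̄ = (1.18+1.18)/2 = 1.18 → q = 1.6×1.87×1.18 = 3.531 m³/s
Panel 4-5: Δb = 1 m, d̄ = (1.94+1.45)/2 = 1.695, v̄ = (1.18+0.80)/2 = 0.99 → q = 1×1.695×0.99 = 1.678 m³/s
Panel 5-6: Δb = 3.4 m, d̄ = (1.45+0.68)/2 = 1.065, v̄ = (0.80+0.82)/2 = 0.81 → q = 3.4×1.065×0.81 = 2.933 m³/s
Panel 6-7: Δb = 1.2 m, d̄ = (0.68+0.00)/2 = 0.34, v̄ = (0.82+0.00)/2 = 0.41 → q = 1.2×0.34×0.41 = 0.1673 m³/s
Q = Σ q = 12.52 m³/s

12.5 m³/s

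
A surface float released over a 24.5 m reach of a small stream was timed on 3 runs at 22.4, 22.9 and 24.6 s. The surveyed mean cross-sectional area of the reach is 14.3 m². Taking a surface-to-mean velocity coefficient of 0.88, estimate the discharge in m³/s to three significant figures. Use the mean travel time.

t̄ = (22.4 + 22.9 + 24.6) / 3 = 23.3 s
v_surface = L / t̄ = 24.5 / 23.3 = 1.052 m/s
v_mean = 0.88 × 1.052 = 0.9253 m/s
Q = A × v_mean = 14.3 × 0.9253 = 13.23 m³/s

13.2 m³/s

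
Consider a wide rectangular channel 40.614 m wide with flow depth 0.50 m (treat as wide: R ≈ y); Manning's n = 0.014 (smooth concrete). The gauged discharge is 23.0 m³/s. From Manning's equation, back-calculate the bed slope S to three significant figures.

0.000634

A = b·y = 40.614 × 0.50 = 20.31 m²
Wide channel: R ≈ y = 0.50 m
S = (Q·n / (1·A·R^(2/3)))² = (23.0×0.014 / (1×20.31×0.6300))² = 0.0006336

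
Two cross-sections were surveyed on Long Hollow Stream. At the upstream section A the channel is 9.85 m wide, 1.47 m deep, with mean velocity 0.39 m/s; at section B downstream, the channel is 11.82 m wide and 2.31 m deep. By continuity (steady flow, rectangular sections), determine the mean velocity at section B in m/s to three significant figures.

0.207 m/s

Q = A₁V₁ = (9.85×1.47) × 0.39 = 5.647 m³/s
A₂ = 11.82 × 2.31 = 27.30 m²
V₂ = Q/A₂ = 5.647/27.30 = 0.2068 m/s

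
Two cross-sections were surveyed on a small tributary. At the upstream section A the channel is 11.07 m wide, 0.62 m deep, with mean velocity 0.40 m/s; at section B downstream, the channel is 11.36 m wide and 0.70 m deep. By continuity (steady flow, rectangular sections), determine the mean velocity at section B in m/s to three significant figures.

0.345 m/s

Q = A₁V₁ = (11.07×0.62) × 0.40 = 2.745 m³/s
A₂ = 11.36 × 0.70 = 7.952 m²
V₂ = Q/A₂ = 2.745/7.952 = 0.3452 m/s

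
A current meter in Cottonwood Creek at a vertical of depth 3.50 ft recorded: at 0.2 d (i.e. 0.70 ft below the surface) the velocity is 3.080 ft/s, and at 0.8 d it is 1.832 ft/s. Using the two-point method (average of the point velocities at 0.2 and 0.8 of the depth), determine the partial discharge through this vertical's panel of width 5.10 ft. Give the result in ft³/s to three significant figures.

43.8 ft³/s

v̄ = (3.080 + 1.832) / 2 = 2.456 ft/s
q = v̄ × d × w = 2.456 × 3.50 × 5.10 = 43.84 ft³/s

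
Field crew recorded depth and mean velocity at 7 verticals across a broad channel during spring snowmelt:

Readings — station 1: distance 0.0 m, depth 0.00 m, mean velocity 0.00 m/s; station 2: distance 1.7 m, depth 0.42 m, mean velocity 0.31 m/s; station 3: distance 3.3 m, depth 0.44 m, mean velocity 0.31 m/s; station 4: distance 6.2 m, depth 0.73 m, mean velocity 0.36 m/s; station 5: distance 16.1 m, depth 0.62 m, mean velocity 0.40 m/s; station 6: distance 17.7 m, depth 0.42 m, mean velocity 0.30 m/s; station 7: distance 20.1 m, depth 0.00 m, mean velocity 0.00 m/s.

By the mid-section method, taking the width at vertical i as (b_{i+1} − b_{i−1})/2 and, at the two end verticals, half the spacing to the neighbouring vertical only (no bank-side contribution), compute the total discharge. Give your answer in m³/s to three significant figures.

3.88 m³/s

w_2 = (3.3 − 0.0)/2 = 1.65 m; q_2 = 0.31 × 0.42 × 1.65 = 0.2148 m³/s
w_3 = (6.2 − 1.7)/2 = 2.25 m; q_3 = 0.31 × 0.44 × 2.25 = 0.3069 m³/s
w_4 = (16.1 − 3.3)/2 = 6.4 m; q_4 = 0.36 × 0.73 × 6.4 = 1.682 m³/s
w_5 = (17.7 − 6.2)/2 = 5.75 m; q_5 = 0.40 × 0.62 × 5.75 = 1.426 m³/s
w_6 = (20.1 − 16.1)/2 = 2 m; q_6 = 0.30 × 0.42 × 2 = 0.2520 m³/s
Stations 1, 7 contribute zero (depth or velocity is 0).
Q = Σ qᵢ = 3.882 m³/s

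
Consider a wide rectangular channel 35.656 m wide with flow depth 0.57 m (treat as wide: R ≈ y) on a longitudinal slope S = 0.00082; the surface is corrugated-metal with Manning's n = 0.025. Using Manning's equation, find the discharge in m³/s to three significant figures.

A = b·y = 35.656 × 0.57 = 20.32 m²
Wide channel: R ≈ y = 0.57 m
Q = (1/n)·A·R^(2/3)·S^(1/2) = (1/0.025) × 20.32 × 0.5700^(2/3) × 0.00082^(1/2) = 16.00 m³/s

16.0 m³/s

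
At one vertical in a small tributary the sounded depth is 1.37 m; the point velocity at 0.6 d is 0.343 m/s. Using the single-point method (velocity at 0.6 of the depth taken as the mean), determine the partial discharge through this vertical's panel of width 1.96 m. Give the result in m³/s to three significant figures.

v̄ = v₀.₆ = 0.343 m/s
q = v̄ × d × w = 0.3430 × 1.37 × 1.96 = 0.9210 m³/s

0.921 m³/s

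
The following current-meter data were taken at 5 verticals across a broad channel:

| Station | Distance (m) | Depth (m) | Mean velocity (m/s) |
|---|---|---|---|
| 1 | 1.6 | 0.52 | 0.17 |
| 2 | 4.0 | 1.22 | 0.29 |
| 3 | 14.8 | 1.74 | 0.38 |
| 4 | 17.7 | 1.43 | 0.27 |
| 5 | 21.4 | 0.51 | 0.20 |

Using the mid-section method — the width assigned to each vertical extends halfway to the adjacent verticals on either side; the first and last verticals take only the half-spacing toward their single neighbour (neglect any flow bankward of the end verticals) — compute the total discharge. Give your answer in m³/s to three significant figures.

8.43 m³/s

w_1 = (4.0 − 1.6)/2 = 1.2 m; q_1 = 0.17 × 0.52 × 1.2 = 0.1061 m³/s
w_2 = (14.8 − 1.6)/2 = 6.6 m; q_2 = 0.29 × 1.22 × 6.6 = 2.335 m³/s
w_3 = (17.7 − 4.0)/2 = 6.85 m; q_3 = 0.38 × 1.74 × 6.85 = 4.529 m³/s
w_4 = (21.4 − 14.8)/2 = 3.3 m; q_4 = 0.27 × 1.43 × 3.3 = 1.274 m³/s
w_5 = (21.4 − 17.7)/2 = 1.85 m; q_5 = 0.20 × 0.51 × 1.85 = 0.1887 m³/s
Q = Σ qᵢ = 8.433 m³/s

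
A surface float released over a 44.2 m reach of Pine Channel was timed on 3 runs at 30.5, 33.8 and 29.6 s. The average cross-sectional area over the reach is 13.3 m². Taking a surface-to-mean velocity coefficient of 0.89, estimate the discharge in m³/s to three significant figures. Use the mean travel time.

16.7 m³/s

t̄ = (30.5 + 33.8 + 29.6) / 3 = 31.3 s
v_surface = L / t̄ = 44.2 / 31.3 = 1.412 m/s
v_mean = 0.89 × 1.412 = 1.257 m/s
Q = A × v_mean = 13.3 × 1.257 = 16.72 m³/s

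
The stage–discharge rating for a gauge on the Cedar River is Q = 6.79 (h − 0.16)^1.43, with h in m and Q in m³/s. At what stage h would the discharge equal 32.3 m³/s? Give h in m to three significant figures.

3.14 m

h − h₀ = (Q/C)^(1/b) = (32.3/6.79)^(1/1.43) = 2.976 m
h = 0.16 + 2.976 = 3.136 m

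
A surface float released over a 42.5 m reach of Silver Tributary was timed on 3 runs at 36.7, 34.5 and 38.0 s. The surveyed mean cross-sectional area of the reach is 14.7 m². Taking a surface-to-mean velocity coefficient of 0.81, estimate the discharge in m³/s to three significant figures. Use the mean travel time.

t̄ = (36.7 + 34.5 + 38.0) / 3 = 36.4 s
v_surface = L / t̄ = 42.5 / 36.4 = 1.168 m/s
v_mean = 0.81 × 1.168 = 0.9457 m/s
Q = A × v_mean = 14.7 × 0.9457 = 13.90 m³/s

13.9 m³/s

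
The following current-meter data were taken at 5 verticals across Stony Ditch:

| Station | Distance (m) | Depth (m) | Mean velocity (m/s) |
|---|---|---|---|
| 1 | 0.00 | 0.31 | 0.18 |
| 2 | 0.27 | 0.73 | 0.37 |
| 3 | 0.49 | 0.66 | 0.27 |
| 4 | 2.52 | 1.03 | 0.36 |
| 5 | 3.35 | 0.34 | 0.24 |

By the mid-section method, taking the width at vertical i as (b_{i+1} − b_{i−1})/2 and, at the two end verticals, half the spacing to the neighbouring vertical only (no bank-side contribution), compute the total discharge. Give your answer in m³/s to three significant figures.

w_1 = (0.27 − 0.00)/2 = 0.135 m; q_1 = 0.18 × 0.31 × 0.135 = 0.007533 m³/s
w_2 = (0.49 − 0.00)/2 = 0.245 m; q_2 = 0.37 × 0.73 × 0.245 = 0.06617 m³/s
w_3 = (2.52 − 0.27)/2 = 1.125 m; q_3 = 0.27 × 0.66 × 1.125 = 0.2005 m³/s
w_4 = (3.35 − 0.49)/2 = 1.43 m; q_4 = 0.36 × 1.03 × 1.43 = 0.5302 m³/s
w_5 = (3.35 − 2.52)/2 = 0.415 m; q_5 = 0.24 × 0.34 × 0.415 = 0.03386 m³/s
Q = Σ qᵢ = 0.8383 m³/s

0.838 m³/s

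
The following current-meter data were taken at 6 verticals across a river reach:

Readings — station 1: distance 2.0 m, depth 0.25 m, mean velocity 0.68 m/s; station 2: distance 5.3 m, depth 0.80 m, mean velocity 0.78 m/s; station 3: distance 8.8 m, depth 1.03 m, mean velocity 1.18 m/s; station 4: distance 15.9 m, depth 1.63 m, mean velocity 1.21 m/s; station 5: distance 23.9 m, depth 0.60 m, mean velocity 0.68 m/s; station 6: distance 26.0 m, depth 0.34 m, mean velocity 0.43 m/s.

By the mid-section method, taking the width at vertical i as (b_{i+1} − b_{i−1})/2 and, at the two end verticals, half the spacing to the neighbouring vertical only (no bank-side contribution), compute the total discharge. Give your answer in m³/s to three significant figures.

25.9 m³/s

w_1 = (5.3 − 2.0)/2 = 1.65 m; q_1 = 0.68 × 0.25 × 1.65 = 0.2805 m³/s
w_2 = (8.8 − 2.0)/2 = 3.4 m; q_2 = 0.78 × 0.80 × 3.4 = 2.122 m³/s
w_3 = (15.9 − 5.3)/2 = 5.3 m; q_3 = 1.18 × 1.03 × 5.3 = 6.442 m³/s
w_4 = (23.9 − 8.8)/2 = 7.55 m; q_4 = 1.21 × 1.63 × 7.55 = 14.89 m³/s
w_5 = (26.0 − 15.9)/2 = 5.05 m; q_5 = 0.68 × 0.60 × 5.05 = 2.060 m³/s
w_6 = (26.0 − 23.9)/2 = 1.05 m; q_6 = 0.43 × 0.34 × 1.05 = 0.1535 m³/s
Q = Σ qᵢ = 25.95 m³/s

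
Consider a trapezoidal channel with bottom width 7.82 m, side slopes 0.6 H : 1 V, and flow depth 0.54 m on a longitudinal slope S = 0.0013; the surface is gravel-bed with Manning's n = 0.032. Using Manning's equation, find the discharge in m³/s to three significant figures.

A = (b + z·y)·y = (7.82 + 0.6×0.54)×0.54 = 4.398 m²
P = b + 2y√(1+z²) = 7.82 + 2×0.54×√(1+0.6²) = 9.079 m
R = A/P = 4.398/9.079 = 0.4844 m
Q = (1/n)·A·R^(2/3)·S^(1/2) = (1/0.032) × 4.398 × 0.4844^(2/3) × 0.0013^(1/2) = 3.056 m³/s

3.06 m³/s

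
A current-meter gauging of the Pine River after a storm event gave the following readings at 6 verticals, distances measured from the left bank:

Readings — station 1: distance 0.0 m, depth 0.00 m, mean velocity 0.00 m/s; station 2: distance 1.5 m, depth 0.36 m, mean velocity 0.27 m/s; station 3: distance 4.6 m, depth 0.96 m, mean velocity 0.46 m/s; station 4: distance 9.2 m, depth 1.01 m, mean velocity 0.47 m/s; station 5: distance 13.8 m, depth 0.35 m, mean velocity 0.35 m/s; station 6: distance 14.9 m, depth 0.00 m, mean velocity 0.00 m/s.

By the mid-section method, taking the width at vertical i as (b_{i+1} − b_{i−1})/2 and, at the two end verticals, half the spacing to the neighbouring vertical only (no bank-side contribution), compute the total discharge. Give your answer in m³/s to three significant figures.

w_2 = (4.6 − 0.0)/2 = 2.3 m; q_2 = 0.27 × 0.36 × 2.3 = 0.2236 m³/s
w_3 = (9.2 − 1.5)/2 = 3.85 m; q_3 = 0.46 × 0.96 × 3.85 = 1.700 m³/s
w_4 = (13.8 − 4.6)/2 = 4.6 m; q_4 = 0.47 × 1.01 × 4.6 = 2.184 m³/s
w_5 = (14.9 − 9.2)/2 = 2.85 m; q_5 = 0.35 × 0.35 × 2.85 = 0.3491 m³/s
Stations 1, 6 contribute zero (depth or velocity is 0).
Q = Σ qᵢ = 4.456 m³/s

4.46 m³/s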